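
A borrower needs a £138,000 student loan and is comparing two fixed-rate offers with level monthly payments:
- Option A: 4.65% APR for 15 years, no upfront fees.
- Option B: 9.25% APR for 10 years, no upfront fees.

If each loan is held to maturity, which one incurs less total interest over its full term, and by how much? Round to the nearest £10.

Option A by £20,090

Option A: monthly rate = 4.65%/12 = 0.0038750; payment = 138,000 × 0.0038750 / (1 − (1+0.0038750)^−180) = £1,066.30.
Total interest on Option A = 180 × £1,066.30 − £138,000 = £53,934.00.
Option B: at 9.25% the monthly rate is 0.0077083, so the payment is 138,000 × 0.0077083 / (1 − 1.0077083^−120) = £1,766.85.
Total interest on Option B = 120 × £1,766.85 − £138,000 = £74,022.00.
Option A is lower by £20,088.00.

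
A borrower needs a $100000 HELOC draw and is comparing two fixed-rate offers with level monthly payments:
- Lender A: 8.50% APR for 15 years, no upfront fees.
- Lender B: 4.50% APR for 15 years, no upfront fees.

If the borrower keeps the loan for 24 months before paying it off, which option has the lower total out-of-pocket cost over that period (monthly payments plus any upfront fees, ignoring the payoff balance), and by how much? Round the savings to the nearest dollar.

Lender B by $5,274

Lender A: at 8.50% the monthly rate is 0.0070833, so the payment is 100,000 × 0.0070833 / (1 − 1.0070833^−180) = $984.74.
Lender B: at 4.50% the monthly rate is 0.0037500, so the payment is 100,000 × 0.0037500 / (1 − 1.0037500^−180) = $764.99.
Over 24 months: Lender A costs 24 × $984.74 = $23,633.76; Lender B costs 24 × $764.99 = $18,359.76.
Lender B is cheaper by $23,633.76 − $18,359.76 = $5,274.00.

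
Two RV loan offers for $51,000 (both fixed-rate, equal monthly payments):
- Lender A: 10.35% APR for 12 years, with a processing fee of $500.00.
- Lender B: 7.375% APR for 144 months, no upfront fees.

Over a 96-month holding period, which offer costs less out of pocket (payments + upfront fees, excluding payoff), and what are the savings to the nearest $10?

Lender A: at 10.35% the monthly rate is 0.0086250, so the payment is 51,000 × 0.0086250 / (1 − 1.0086250^−144) = $619.85.
Lender B: monthly rate = 7.375%/12 = 0.0061458; payment = 51,000 × 0.0061458 / (1 − (1+0.0061458)^−144) = $534.72.
Over 96 months: Lender A costs 96 × $619.85 + $500.00 = $60,005.60; Lender B costs 96 × $534.72 = $51,333.12.
Lender B is cheaper by $60,005.60 − $51,333.12 = $8,672.48.

Lender B by $8,670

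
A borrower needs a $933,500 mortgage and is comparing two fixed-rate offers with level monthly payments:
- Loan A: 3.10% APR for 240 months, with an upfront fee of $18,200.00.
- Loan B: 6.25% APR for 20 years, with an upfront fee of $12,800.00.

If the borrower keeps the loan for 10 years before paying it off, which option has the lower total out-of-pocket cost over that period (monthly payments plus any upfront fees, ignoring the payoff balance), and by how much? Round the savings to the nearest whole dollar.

Loan A: at 3.10% the monthly rate is 0.0025833, so the payment is 933,500 × 0.0025833 / (1 − 1.0025833^−240) = $5,224.02.
Loan B: monthly rate = 6.25%/12 = 0.0052083; payment = 933,500 × 0.0052083 / (1 − (1+0.0052083)^−240) = $6,823.21.
Over 120 months: Loan A costs 120 × $5,224.02 + $18,200.00 = $645,082.40; Loan B costs 120 × $6,823.21 + $12,800.00 = $831,585.20.
Loan A is cheaper by $831,585.20 − $645,082.40 = $186,502.80.

Loan A by $186,503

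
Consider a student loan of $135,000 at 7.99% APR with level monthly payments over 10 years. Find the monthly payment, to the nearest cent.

$1,637.21

At 7.99% the monthly rate is 0.0066583, so the payment is 135,000 × 0.0066583 / (1 − 1.0066583^−120) = $1,637.21.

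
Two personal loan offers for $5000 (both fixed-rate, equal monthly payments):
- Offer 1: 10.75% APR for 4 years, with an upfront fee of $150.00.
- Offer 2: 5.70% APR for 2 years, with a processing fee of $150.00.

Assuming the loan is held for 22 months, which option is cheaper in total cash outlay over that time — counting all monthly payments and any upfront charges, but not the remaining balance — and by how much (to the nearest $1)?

Offer 1 by $2,031

Offer 1: at 10.75% the monthly rate is 0.0089583, so the payment is 5,000 × 0.0089583 / (1 − 1.0089583^−48) = $128.62.
Offer 2: at 5.70% the monthly rate is 0.0047500, so the payment is 5,000 × 0.0047500 / (1 − 1.0047500^−24) = $220.93.
Over 22 months: Offer 1 costs 22 × $128.62 + $150.00 = $2,979.64; Offer 2 costs 22 × $220.93 + $150.00 = $5,010.46.
Offer 1 is cheaper by $5,010.46 − $2,979.64 = $2,030.82.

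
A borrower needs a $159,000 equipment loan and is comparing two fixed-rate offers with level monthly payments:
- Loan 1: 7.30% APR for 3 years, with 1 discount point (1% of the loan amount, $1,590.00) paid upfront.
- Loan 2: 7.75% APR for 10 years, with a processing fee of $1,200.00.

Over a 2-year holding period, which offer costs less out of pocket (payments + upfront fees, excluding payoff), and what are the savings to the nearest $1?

Loan 2 by $72,945

Loan 1: monthly rate = 7.3%/12 = 0.0060833; payment = 159,000 × 0.0060833 / (1 − (1+0.0060833)^−36) = $4,931.30.
Loan 2: at 7.75% the monthly rate is 0.0064583, so the payment is 159,000 × 0.0064583 / (1 − 1.0064583^−120) = $1,908.17.
Over 24 months: Loan 1 costs 24 × $4,931.30 + $1,590.00 = $119,941.20; Loan 2 costs 24 × $1,908.17 + $1,200.00 = $46,996.08.
Loan 2 is cheaper by $119,941.20 − $46,996.08 = $72,945.12.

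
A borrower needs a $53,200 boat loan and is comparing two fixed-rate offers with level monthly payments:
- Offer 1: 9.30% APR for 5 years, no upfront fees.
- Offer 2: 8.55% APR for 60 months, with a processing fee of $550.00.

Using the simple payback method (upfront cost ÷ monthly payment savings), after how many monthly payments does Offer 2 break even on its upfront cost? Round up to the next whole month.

29 months

Offer 1: at 9.30% the monthly rate is 0.0077500, so the payment is 53,200 × 0.0077500 / (1 − 1.0077500^−60) = $1,112.11.
Offer 2: monthly rate = 8.55%/12 = 0.0071250; payment = 53,200 × 0.0071250 / (1 − (1+0.0071250)^−60) = $1,092.76.
Monthly savings = $1,112.11 − $1,092.76 = $19.35.
Break-even = $550.00 / $19.35 = 28.42 → 29 months.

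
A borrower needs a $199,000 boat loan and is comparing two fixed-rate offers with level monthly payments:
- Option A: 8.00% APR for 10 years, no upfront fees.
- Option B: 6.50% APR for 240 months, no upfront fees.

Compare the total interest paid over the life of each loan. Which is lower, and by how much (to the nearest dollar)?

Option A by $66,355

Option A: at 8.00% the monthly rate is 0.0066667, so the payment is 199,000 × 0.0066667 / (1 − 1.0066667^−120) = $2,414.42.
Total interest on Option A = 120 × $2,414.42 − $199,000 = $90,730.40.
Option B: monthly rate = 6.5%/12 = 0.0054167; payment = 199,000 × 0.0054167 / (1 − (1+0.0054167)^−240) = $1,483.69.
Total interest on Option B = 240 × $1,483.69 − $199,000 = $157,085.60.
Option A is lower by $66,355.20.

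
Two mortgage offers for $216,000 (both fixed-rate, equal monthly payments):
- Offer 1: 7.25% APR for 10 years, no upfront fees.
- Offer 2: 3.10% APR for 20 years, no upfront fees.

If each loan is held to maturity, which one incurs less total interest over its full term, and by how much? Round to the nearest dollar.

Offer 1: at 7.25% the monthly rate is 0.0060417, so the payment is 216,000 × 0.0060417 / (1 − 1.0060417^−120) = $2,535.86.
Total interest on Offer 1 = 120 × $2,535.86 − $216,000 = $88,303.20.
Offer 2: monthly rate = 3.1%/12 = 0.0025833; payment = 216,000 × 0.0025833 / (1 − (1+0.0025833)^−240) = $1,208.77.
Total interest on Offer 2 = 240 × $1,208.77 − $216,000 = $74,104.80.
Offer 2 is lower by $14,198.40.

Offer 2 by $14,198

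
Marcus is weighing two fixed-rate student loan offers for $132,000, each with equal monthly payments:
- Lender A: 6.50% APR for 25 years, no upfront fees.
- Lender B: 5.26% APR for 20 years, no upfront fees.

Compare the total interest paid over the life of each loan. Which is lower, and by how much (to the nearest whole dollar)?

Lender B by $53,731

Lender A: monthly rate = 6.5%/12 = 0.0054167; payment = 132,000 × 0.0054167 / (1 − (1+0.0054167)^−300) = $891.27.
Total interest on Lender A = 300 × $891.27 − $132,000 = $135,381.00.
Lender B: at 5.26% the monthly rate is 0.0043833, so the payment is 132,000 × 0.0043833 / (1 − 1.0043833^−240) = $890.21.
Total interest on Lender B = 240 × $890.21 − $132,000 = $81,650.40.
Lender B is lower by $53,730.60.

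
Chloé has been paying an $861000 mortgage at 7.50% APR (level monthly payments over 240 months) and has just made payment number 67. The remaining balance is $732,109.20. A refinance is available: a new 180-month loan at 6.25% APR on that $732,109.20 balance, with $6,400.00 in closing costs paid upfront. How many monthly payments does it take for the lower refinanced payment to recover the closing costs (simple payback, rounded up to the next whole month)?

Current payment = 861,000 × 7.5%/12 / (1 − (1+0.0062500)^−240) = $6,936.16.
Refinanced payment = 732,109.20 × 0.0052083 / (1 − (1+0.0052083)^−180) = $6,277.27.
Monthly savings = $6,936.16 − $6,277.27 = $658.89.
Break-even = $6,400.00 / $658.89 = 9.71 → 10 months.

10 months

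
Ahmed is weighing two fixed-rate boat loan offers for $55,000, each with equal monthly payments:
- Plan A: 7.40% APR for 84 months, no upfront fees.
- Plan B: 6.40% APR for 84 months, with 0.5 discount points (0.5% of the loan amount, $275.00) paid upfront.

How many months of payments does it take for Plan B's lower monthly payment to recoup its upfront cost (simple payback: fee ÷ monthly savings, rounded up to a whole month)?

Plan A: monthly rate = 7.4%/12 = 0.0061667; payment = 55,000 × 0.0061667 / (1 − (1+0.0061667)^−84) = $840.89.
Plan B: at 6.40% the monthly rate is 0.0053333, so the payment is 55,000 × 0.0053333 / (1 − 1.0053333^−84) = $814.06.
Monthly savings = $840.89 − $814.06 = $26.83.
Break-even = $275.00 / $26.83 = 10.25 → 11 months.

11 months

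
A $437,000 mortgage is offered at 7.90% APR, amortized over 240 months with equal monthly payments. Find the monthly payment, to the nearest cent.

$3,628.09

Monthly rate = 7.9%/12 = 0.0065833; payment = 437,000 × 0.0065833 / (1 − (1+0.0065833)^−240) = $3,628.09.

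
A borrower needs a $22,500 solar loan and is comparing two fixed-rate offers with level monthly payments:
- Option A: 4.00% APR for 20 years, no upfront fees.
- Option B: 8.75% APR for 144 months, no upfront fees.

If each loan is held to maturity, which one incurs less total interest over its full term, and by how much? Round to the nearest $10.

Option A: at 4.00% the monthly rate is 0.0033333, so the payment is 22,500 × 0.0033333 / (1 − 1.0033333^−240) = $136.35.
Total interest on Option A = 240 × $136.35 − $22,500 = $10,224.00.
Option B: monthly rate = 8.75%/12 = 0.0072917; payment = 22,500 × 0.0072917 / (1 − (1+0.0072917)^−144) = $252.90.
Total interest on Option B = 144 × $252.90 − $22,500 = $13,917.60.
Option A is lower by $3,693.60.

Option A by $3,690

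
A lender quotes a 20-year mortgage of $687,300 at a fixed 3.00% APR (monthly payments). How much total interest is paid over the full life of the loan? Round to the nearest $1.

Monthly rate = 3%/12 = 0.0025000; payment = 687,300 × 0.0025000 / (1 − (1+0.0025000)^−240) = $3,811.75.
Total paid = 240 × $3,811.75 = $914,820.00; interest = $914,820.00 − $687,300 = $227,520.00.

$227,520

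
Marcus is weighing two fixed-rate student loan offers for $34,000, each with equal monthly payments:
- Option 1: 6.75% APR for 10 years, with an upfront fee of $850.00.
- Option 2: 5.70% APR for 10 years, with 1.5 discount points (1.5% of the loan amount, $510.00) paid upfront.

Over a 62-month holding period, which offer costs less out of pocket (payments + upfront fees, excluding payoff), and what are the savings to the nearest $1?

Option 2 by $1,458

Option 1: at 6.75% the monthly rate is 0.0056250, so the payment is 34,000 × 0.0056250 / (1 − 1.0056250^−120) = $390.40.
Option 2: at 5.70% the monthly rate is 0.0047500, so the payment is 34,000 × 0.0047500 / (1 − 1.0047500^−120) = $372.37.
Over 62 months: Option 1 costs 62 × $390.40 + $850.00 = $25,054.80; Option 2 costs 62 × $372.37 + $510.00 = $23,596.94.
Option 2 is cheaper by $25,054.80 − $23,596.94 = $1,457.86.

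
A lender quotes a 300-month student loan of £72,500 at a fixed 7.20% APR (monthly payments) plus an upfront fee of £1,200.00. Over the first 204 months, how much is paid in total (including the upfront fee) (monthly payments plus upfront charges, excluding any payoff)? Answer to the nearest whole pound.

£107,627

Monthly rate = 7.2%/12 = 0.0060000; payment = 72,500 × 0.0060000 / (1 − (1+0.0060000)^−300) = £521.70.
Total outlay = 204 × £521.70 + £1,200.00 = £107,626.80.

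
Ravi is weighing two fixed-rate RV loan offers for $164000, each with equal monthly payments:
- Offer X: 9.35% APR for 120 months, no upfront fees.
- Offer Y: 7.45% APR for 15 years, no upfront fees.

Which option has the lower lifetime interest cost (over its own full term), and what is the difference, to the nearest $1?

Offer X by $19,775

Offer X: at 9.35% the monthly rate is 0.0077917, so the payment is 164,000 × 0.0077917 / (1 − 1.0077917^−120) = $2,108.67.
Total interest on Offer X = 120 × $2,108.67 − $164,000 = $89,040.40.
Offer Y: monthly rate = 7.45%/12 = 0.0062083; payment = 164,000 × 0.0062083 / (1 − (1+0.0062083)^−180) = $1,515.64.
Total interest on Offer Y = 180 × $1,515.64 − $164,000 = $108,815.20.
Offer X is lower by $19,774.80.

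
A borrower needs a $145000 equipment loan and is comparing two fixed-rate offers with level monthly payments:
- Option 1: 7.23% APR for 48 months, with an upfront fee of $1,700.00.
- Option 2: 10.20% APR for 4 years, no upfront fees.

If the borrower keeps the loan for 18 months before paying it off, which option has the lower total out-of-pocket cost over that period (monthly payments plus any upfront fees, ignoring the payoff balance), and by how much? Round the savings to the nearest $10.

Option 1 by $1,970

Option 1: at 7.23% the monthly rate is 0.0060250, so the payment is 145,000 × 0.0060250 / (1 − 1.0060250^−48) = $3,487.70.
Option 2: monthly rate = 10.2%/12 = 0.0085000; payment = 145,000 × 0.0085000 / (1 − (1+0.0085000)^−48) = $3,691.52.
Over 18 months: Option 1 costs 18 × $3,487.70 + $1,700.00 = $64,478.60; Option 2 costs 18 × $3,691.52 = $66,447.36.
Option 1 is cheaper by $66,447.36 − $64,478.60 = $1,968.76.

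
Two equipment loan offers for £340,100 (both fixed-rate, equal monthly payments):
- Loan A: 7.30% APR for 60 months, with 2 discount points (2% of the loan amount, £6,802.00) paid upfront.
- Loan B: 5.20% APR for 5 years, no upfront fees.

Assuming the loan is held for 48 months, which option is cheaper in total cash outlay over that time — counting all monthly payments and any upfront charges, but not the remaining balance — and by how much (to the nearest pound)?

Loan A: monthly rate = 7.3%/12 = 0.0060833; payment = 340,100 × 0.0060833 / (1 − (1+0.0060833)^−60) = £6,782.63.
Loan B: monthly rate = 5.2%/12 = 0.0043333; payment = 340,100 × 0.0043333 / (1 − (1+0.0043333)^−60) = £6,449.32.
Over 48 months: Loan A costs 48 × £6,782.63 + £6,802.00 = £332,368.24; Loan B costs 48 × £6,449.32 = £309,567.36.
Loan B is cheaper by £332,368.24 − £309,567.36 = £22,800.88.

Loan B by £22,801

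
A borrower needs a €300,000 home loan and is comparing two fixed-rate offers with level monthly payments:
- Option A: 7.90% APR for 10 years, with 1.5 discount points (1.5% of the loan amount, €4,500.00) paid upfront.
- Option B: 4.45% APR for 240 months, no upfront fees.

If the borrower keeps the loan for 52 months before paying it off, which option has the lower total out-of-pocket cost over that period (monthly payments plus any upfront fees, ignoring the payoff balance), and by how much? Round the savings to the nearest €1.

Option A: monthly rate = 7.9%/12 = 0.0065833; payment = 300,000 × 0.0065833 / (1 − (1+0.0065833)^−120) = €3,624.00.
Option B: monthly rate = 4.45%/12 = 0.0037083; payment = 300,000 × 0.0037083 / (1 − (1+0.0037083)^−240) = €1,889.86.
Over 52 months: Option A costs 52 × €3,624.00 + €4,500.00 = €192,948.00; Option B costs 52 × €1,889.86 = €98,272.72.
Option B is cheaper by €192,948.00 − €98,272.72 = €94,675.28.

Option B by €94,675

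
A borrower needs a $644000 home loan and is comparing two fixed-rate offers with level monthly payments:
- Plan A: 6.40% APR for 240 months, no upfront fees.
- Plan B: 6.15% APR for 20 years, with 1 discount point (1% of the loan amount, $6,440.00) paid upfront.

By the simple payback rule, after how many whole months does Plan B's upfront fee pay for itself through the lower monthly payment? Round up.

Plan A: monthly rate = 6.4%/12 = 0.0053333; payment = 644,000 × 0.0053333 / (1 − (1+0.0053333)^−240) = $4,763.65.
Plan B: monthly rate = 6.15%/12 = 0.0051250; payment = 644,000 × 0.0051250 / (1 − (1+0.0051250)^−240) = $4,669.72.
Monthly savings = $4,763.65 − $4,669.72 = $93.93.
Break-even = $6,440.00 / $93.93 = 68.56 → 69 months.

69 months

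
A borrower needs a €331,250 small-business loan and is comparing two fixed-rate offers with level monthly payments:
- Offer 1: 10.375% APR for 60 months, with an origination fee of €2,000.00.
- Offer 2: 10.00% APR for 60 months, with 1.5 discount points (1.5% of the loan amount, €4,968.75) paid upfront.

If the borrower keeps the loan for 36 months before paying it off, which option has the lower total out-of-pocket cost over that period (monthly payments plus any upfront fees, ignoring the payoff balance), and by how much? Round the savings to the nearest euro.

Offer 1: monthly rate = 10.375%/12 = 0.0086458; payment = 331,250 × 0.0086458 / (1 − (1+0.0086458)^−60) = €7,099.36.
Offer 2: at 10.00% the monthly rate is 0.0083333, so the payment is 331,250 × 0.0083333 / (1 − 1.0083333^−60) = €7,038.08.
Over 36 months: Offer 1 costs 36 × €7,099.36 + €2,000.00 = €257,576.96; Offer 2 costs 36 × €7,038.08 + €4,968.75 = €258,339.63.
Offer 1 is cheaper by €258,339.63 − €257,576.96 = €762.67.

Offer 1 by €763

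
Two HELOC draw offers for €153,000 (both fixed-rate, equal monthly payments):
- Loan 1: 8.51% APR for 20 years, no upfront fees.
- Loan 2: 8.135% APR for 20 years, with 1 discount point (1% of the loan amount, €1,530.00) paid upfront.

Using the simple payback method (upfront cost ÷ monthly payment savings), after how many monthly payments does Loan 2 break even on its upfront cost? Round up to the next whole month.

Loan 1: at 8.51% the monthly rate is 0.0070917, so the payment is 153,000 × 0.0070917 / (1 − 1.0070917^−240) = €1,328.74.
Loan 2: monthly rate = 8.135%/12 = 0.0067792; payment = 153,000 × 0.0067792 / (1 − (1+0.0067792)^−240) = €1,292.64.
Monthly savings = €1,328.74 − €1,292.64 = €36.10.
Break-even = €1,530.00 / €36.10 = 42.38 → 43 months.

43 months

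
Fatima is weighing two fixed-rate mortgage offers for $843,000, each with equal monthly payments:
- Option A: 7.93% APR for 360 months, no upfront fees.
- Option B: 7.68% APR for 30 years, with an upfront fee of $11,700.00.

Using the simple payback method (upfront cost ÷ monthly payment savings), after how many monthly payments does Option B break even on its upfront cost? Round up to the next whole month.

81 months

Option A: at 7.93% the monthly rate is 0.0066083, so the payment is 843,000 × 0.0066083 / (1 − 1.0066083^−360) = $6,144.55.
Option B: monthly rate = 7.68%/12 = 0.0064000; payment = 843,000 × 0.0064000 / (1 − (1+0.0064000)^−360) = $5,998.63.
Monthly savings = $6,144.55 − $5,998.63 = $145.92.
Break-even = $11,700.00 / $145.92 = 80.18 → 81 months.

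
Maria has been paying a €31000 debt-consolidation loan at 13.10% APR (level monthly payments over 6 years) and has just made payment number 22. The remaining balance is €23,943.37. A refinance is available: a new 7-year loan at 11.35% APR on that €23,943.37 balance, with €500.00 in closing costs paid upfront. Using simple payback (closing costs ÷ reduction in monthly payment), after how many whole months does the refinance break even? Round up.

Current payment = 31,000 × 13.1%/12 / (1 − (1+0.0109167)^−72) = €623.93.
Refinanced payment = 23,943.37 × 0.0094583 / (1 − (1+0.0094583)^−84) = €414.39.
Monthly savings = €623.93 − €414.39 = €209.54.
Break-even = €500.00 / €209.54 = 2.39 → 3 months.

3 months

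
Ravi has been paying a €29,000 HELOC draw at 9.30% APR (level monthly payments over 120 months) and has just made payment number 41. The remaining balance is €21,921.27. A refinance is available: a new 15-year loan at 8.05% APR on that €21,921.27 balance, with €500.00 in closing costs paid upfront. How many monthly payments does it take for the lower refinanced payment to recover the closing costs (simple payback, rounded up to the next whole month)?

Current payment = 29,000 × 9.3%/12 / (1 − (1+0.0077500)^−120) = €372.08.
Refinanced payment = 21,921.27 × 0.0067083 / (1 − (1+0.0067083)^−180) = €210.12.
Monthly savings = €372.08 − €210.12 = €161.96.
Break-even = €500.00 / €161.96 = 3.09 → 4 months.

4 months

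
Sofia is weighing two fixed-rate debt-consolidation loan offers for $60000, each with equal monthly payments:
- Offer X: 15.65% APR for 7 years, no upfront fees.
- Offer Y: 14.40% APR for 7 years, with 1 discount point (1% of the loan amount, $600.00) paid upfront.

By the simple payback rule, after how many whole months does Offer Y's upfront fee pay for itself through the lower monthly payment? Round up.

15 months

Offer X: monthly rate = 15.65%/12 = 0.0130417; payment = 60,000 × 0.0130417 / (1 − (1+0.0130417)^−84) = $1,179.79.
Offer Y: at 14.40% the monthly rate is 0.0120000, so the payment is 60,000 × 0.0120000 / (1 − 1.0120000^−84) = $1,137.70.
Monthly savings = $1,179.79 − $1,137.70 = $42.09.
Break-even = $600.00 / $42.09 = 14.26 → 15 months.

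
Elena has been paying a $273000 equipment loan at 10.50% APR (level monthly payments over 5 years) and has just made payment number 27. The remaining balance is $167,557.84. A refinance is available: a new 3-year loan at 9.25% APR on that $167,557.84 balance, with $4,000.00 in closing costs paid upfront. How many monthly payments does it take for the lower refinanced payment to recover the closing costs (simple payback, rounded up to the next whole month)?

Current payment = 273,000 × 10.5%/12 / (1 − (1+0.0087500)^−60) = $5,867.83.
Refinanced payment = 167,557.84 × 0.0077083 / (1 − (1+0.0077083)^−36) = $5,347.81.
Monthly savings = $5,867.83 − $5,347.81 = $520.02.
Break-even = $4,000.00 / $520.02 = 7.69 → 8 months.

8 months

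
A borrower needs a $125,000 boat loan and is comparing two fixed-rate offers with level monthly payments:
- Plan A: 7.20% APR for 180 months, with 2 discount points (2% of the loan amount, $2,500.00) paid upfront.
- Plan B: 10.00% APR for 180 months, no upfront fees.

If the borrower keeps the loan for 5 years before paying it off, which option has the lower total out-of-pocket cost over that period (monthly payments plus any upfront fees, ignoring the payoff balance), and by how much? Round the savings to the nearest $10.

Plan A: monthly rate = 7.2%/12 = 0.0060000; payment = 125,000 × 0.0060000 / (1 − (1+0.0060000)^−180) = $1,137.56.
Plan B: at 10.00% the monthly rate is 0.0083333, so the payment is 125,000 × 0.0083333 / (1 − 1.0083333^−180) = $1,343.26.
Over 60 months: Plan A costs 60 × $1,137.56 + $2,500.00 = $70,753.60; Plan B costs 60 × $1,343.26 = $80,595.60.
Plan A is cheaper by $80,595.60 − $70,753.60 = $9,842.00.

Plan A by $9,840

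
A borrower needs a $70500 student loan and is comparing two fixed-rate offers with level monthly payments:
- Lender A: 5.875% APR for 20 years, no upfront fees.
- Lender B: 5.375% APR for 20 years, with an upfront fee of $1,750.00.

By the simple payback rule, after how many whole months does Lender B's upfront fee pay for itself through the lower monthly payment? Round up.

88 months

Lender A: at 5.875% the monthly rate is 0.0048958, so the payment is 70,500 × 0.0048958 / (1 − 1.0048958^−240) = $500.01.
Lender B: at 5.375% the monthly rate is 0.0044792, so the payment is 70,500 × 0.0044792 / (1 − 1.0044792^−240) = $480.00.
Monthly savings = $500.01 − $480.00 = $20.01.
Break-even = $1,750.00 / $20.01 = 87.46 → 88 months.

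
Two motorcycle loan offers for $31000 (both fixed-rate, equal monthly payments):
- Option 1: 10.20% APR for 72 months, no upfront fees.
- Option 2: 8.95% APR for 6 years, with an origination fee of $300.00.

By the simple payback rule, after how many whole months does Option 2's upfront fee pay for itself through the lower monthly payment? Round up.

16 months

Option 1: at 10.20% the monthly rate is 0.0085000, so the payment is 31,000 × 0.0085000 / (1 − 1.0085000^−72) = $577.43.
Option 2: monthly rate = 8.95%/12 = 0.0074583; payment = 31,000 × 0.0074583 / (1 − (1+0.0074583)^−72) = $558.02.
Monthly savings = $577.43 − $558.02 = $19.41.
Break-even = $300.00 / $19.41 = 15.46 → 16 months.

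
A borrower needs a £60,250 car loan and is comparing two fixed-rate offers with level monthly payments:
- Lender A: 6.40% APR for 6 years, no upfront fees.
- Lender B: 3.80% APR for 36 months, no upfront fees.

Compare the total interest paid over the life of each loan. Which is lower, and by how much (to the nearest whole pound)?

Lender B by £8,870

Lender A: at 6.40% the monthly rate is 0.0053333, so the payment is 60,250 × 0.0053333 / (1 − 1.0053333^−72) = £1,009.93.
Total interest on Lender A = 72 × £1,009.93 − £60,250 = £12,464.96.
Lender B: at 3.80% the monthly rate is 0.0031667, so the payment is 60,250 × 0.0031667 / (1 − 1.0031667^−36) = £1,773.46.
Total interest on Lender B = 36 × £1,773.46 − £60,250 = £3,594.56.
Lender B is lower by £8,870.40.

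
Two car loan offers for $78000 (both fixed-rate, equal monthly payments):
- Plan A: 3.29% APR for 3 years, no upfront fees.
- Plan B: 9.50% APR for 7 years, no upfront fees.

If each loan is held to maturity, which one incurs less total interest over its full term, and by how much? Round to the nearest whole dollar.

Plan A: at 3.29% the monthly rate is 0.0027417, so the payment is 78,000 × 0.0027417 / (1 − 1.0027417^−36) = $2,278.32.
Total interest on Plan A = 36 × $2,278.32 − $78,000 = $4,019.52.
Plan B: monthly rate = 9.5%/12 = 0.0079167; payment = 78,000 × 0.0079167 / (1 − (1+0.0079167)^−84) = $1,274.83.
Total interest on Plan B = 84 × $1,274.83 − $78,000 = $29,085.72.
Plan A is lower by $25,066.20.

Plan A by $25,066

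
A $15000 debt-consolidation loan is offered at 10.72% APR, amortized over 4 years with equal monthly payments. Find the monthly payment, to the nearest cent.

$385.65

At 10.72% the monthly rate is 0.0089333, so the payment is 15,000 × 0.0089333 / (1 − 1.0089333^−48) = $385.65.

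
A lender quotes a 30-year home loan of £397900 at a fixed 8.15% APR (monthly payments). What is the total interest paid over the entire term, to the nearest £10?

Monthly rate = 8.15%/12 = 0.0067917; payment = 397,900 × 0.0067917 / (1 − (1+0.0067917)^−360) = £2,961.36.
Total paid = 360 × £2,961.36 = £1,066,089.60; interest = £1,066,089.60 − £397,900 = £668,189.60.

£668,190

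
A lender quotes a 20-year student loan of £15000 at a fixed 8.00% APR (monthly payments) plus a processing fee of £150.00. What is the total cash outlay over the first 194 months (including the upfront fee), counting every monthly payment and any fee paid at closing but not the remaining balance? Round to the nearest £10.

£24,490

Monthly rate = 8%/12 = 0.0066667; payment = 15,000 × 0.0066667 / (1 − (1+0.0066667)^−240) = £125.47.
Total outlay = 194 × £125.47 + £150.00 = £24,491.18.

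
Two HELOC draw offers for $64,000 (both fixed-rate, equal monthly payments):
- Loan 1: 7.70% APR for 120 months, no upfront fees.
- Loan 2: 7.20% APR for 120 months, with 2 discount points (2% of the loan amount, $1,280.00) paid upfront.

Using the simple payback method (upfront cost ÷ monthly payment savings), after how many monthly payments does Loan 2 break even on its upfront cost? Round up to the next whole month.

Loan 1: at 7.70% the monthly rate is 0.0064167, so the payment is 64,000 × 0.0064167 / (1 − 1.0064167^−120) = $766.39.
Loan 2: monthly rate = 7.2%/12 = 0.0060000; payment = 64,000 × 0.0060000 / (1 − (1+0.0060000)^−120) = $749.71.
Monthly savings = $766.39 − $749.71 = $16.68.
Break-even = $1,280.00 / $16.68 = 76.74 → 77 months.

77 months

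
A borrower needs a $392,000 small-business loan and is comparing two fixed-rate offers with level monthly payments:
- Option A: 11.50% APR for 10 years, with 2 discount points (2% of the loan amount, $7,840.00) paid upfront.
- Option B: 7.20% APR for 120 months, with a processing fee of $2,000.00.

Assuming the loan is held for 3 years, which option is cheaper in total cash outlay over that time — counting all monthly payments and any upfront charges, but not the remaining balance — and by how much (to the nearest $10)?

Option A: at 11.50% the monthly rate is 0.0095833, so the payment is 392,000 × 0.0095833 / (1 − 1.0095833^−120) = $5,511.34.
Option B: at 7.20% the monthly rate is 0.0060000, so the payment is 392,000 × 0.0060000 / (1 − 1.0060000^−120) = $4,591.96.
Over 36 months: Option A costs 36 × $5,511.34 + $7,840.00 = $206,248.24; Option B costs 36 × $4,591.96 + $2,000.00 = $167,310.56.
Option B is cheaper by $206,248.24 − $167,310.56 = $38,937.68.

Option B by $38,940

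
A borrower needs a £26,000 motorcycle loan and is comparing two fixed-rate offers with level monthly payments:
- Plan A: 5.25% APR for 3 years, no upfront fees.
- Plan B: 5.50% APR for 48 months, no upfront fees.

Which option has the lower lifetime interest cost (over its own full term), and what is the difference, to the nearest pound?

Plan A: at 5.25% the monthly rate is 0.0043750, so the payment is 26,000 × 0.0043750 / (1 − 1.0043750^−36) = £782.17.
Total interest on Plan A = 36 × £782.17 − £26,000 = £2,158.12.
Plan B: at 5.50% the monthly rate is 0.0045833, so the payment is 26,000 × 0.0045833 / (1 − 1.0045833^−48) = £604.67.
Total interest on Plan B = 48 × £604.67 − £26,000 = £3,024.16.
Plan A is lower by £866.04.

Plan A by £866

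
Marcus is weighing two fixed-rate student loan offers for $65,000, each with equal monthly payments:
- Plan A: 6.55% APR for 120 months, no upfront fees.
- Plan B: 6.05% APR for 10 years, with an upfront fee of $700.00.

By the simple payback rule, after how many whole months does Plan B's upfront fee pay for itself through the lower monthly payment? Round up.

Plan A: monthly rate = 6.55%/12 = 0.0054583; payment = 65,000 × 0.0054583 / (1 − (1+0.0054583)^−120) = $739.72.
Plan B: monthly rate = 6.05%/12 = 0.0050417; payment = 65,000 × 0.0050417 / (1 − (1+0.0050417)^−120) = $723.27.
Monthly savings = $739.72 − $723.27 = $16.45.
Break-even = $700.00 / $16.45 = 42.55 → 43 months.

43 months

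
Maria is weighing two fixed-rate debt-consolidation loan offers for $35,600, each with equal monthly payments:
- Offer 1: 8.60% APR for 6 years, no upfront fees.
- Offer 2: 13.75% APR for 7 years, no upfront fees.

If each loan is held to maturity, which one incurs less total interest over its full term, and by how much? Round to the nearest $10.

Offer 1 by $9,930

Offer 1: at 8.60% the monthly rate is 0.0071667, so the payment is 35,600 × 0.0071667 / (1 − 1.0071667^−72) = $634.66.
Total interest on Offer 1 = 72 × $634.66 − $35,600 = $10,095.52.
Offer 2: at 13.75% the monthly rate is 0.0114583, so the payment is 35,600 × 0.0114583 / (1 − 1.0114583^−84) = $662.24.
Total interest on Offer 2 = 84 × $662.24 − $35,600 = $20,028.16.
Offer 1 is lower by $9,932.64.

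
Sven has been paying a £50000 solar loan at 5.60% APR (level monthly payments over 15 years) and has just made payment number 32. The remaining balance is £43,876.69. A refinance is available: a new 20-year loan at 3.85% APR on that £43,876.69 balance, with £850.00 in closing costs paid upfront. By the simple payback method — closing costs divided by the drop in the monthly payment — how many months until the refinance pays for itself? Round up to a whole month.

6 months

Current payment = 50,000 × 5.6%/12 / (1 − (1+0.0046667)^−180) = £411.20.
Refinanced payment = 43,876.69 × 0.0032083 / (1 − (1+0.0032083)^−240) = £262.43.
Monthly savings = £411.20 − £262.43 = £148.77.
Break-even = £850.00 / £148.77 = 5.71 → 6 months.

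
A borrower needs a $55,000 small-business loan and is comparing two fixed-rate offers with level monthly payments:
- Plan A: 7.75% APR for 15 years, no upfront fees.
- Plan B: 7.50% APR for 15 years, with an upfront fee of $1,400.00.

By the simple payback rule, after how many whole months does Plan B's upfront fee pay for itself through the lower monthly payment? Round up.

Plan A: at 7.75% the monthly rate is 0.0064583, so the payment is 55,000 × 0.0064583 / (1 − 1.0064583^−180) = $517.70.
Plan B: at 7.50% the monthly rate is 0.0062500, so the payment is 55,000 × 0.0062500 / (1 − 1.0062500^−180) = $509.86.
Monthly savings = $517.70 − $509.86 = $7.84.
Break-even = $1,400.00 / $7.84 = 178.57 → 179 months.

179 months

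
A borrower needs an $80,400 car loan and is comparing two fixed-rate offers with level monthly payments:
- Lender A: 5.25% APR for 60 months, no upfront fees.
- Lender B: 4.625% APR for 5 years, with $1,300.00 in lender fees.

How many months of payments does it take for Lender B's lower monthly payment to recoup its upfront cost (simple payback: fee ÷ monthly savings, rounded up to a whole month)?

57 months

Lender A: monthly rate = 5.25%/12 = 0.0043750; payment = 80,400 × 0.0043750 / (1 − (1+0.0043750)^−60) = $1,526.47.
Lender B: at 4.625% the monthly rate is 0.0038542, so the payment is 80,400 × 0.0038542 / (1 − 1.0038542^−60) = $1,503.47.
Monthly savings = $1,526.47 − $1,503.47 = $23.00.
Break-even = $1,300.00 / $23.00 = 56.52 → 57 months.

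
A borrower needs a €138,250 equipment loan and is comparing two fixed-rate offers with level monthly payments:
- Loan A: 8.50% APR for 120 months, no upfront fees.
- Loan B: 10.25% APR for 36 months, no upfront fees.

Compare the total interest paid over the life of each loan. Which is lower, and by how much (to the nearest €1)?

Loan A: at 8.50% the monthly rate is 0.0070833, so the payment is 138,250 × 0.0070833 / (1 − 1.0070833^−120) = €1,714.10.
Total interest on Loan A = 120 × €1,714.10 − €138,250 = €67,442.00.
Loan B: at 10.25% the monthly rate is 0.0085417, so the payment is 138,250 × 0.0085417 / (1 − 1.0085417^−36) = €4,477.18.
Total interest on Loan B = 36 × €4,477.18 − €138,250 = €22,928.48.
Loan B is lower by €44,513.52.

Loan B by €44,514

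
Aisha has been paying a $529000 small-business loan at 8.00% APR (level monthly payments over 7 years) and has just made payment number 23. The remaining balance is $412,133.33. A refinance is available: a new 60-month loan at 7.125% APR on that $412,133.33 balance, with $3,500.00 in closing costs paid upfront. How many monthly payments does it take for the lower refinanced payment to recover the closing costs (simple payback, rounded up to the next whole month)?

59 months

Current payment = 529,000 × 8%/12 / (1 − (1+0.0066667)^−84) = $8,245.11.
Refinanced payment = 412,133.33 × 0.0059375 / (1 − (1+0.0059375)^−60) = $8,185.06.
Monthly savings = $8,245.11 − $8,185.06 = $60.05.
Break-even = $3,500.00 / $60.05 = 58.28 → 59 months.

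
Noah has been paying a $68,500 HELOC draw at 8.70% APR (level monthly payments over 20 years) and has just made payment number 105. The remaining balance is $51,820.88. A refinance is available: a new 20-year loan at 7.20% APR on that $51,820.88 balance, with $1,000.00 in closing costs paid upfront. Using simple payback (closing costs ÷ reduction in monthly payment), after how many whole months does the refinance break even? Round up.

Current payment = 68,500 × 8.7%/12 / (1 − (1+0.0072500)^−240) = $603.16.
Refinanced payment = 51,820.88 × 0.0060000 / (1 − (1+0.0060000)^−240) = $408.01.
Monthly savings = $603.16 − $408.01 = $195.15.
Break-even = $1,000.00 / $195.15 = 5.12 → 6 months.

6 months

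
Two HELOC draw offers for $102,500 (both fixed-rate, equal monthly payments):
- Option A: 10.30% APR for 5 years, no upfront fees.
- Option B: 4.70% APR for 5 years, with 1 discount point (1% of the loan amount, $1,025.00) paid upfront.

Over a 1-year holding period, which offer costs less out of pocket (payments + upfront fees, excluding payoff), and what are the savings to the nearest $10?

Option A: monthly rate = 10.3%/12 = 0.0085833; payment = 102,500 × 0.0085833 / (1 − (1+0.0085833)^−60) = $2,192.98.
Option B: at 4.70% the monthly rate is 0.0039167, so the payment is 102,500 × 0.0039167 / (1 − 1.0039167^−60) = $1,920.25.
Over 12 months: Option A costs 12 × $2,192.98 = $26,315.76; Option B costs 12 × $1,920.25 + $1,025.00 = $24,068.00.
Option B is cheaper by $26,315.76 − $24,068.00 = $2,247.76.

Option B by $2,250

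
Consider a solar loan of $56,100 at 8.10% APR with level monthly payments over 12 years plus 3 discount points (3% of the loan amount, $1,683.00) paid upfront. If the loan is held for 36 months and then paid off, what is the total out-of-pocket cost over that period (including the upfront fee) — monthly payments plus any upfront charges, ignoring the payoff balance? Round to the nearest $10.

$23,660

At 8.10% the monthly rate is 0.0067500, so the payment is 56,100 × 0.0067500 / (1 − 1.0067500^−144) = $610.34.
Total outlay = 36 × $610.34 + $1,683.00 = $23,655.24.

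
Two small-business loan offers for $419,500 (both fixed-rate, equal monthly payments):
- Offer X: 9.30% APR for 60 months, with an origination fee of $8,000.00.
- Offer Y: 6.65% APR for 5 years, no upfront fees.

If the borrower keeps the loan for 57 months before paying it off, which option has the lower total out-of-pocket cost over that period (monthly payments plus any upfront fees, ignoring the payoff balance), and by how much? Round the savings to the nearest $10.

Offer Y by $38,310

Offer X: at 9.30% the monthly rate is 0.0077500, so the payment is 419,500 × 0.0077500 / (1 − 1.0077500^−60) = $8,769.34.
Offer Y: at 6.65% the monthly rate is 0.0055417, so the payment is 419,500 × 0.0055417 / (1 − 1.0055417^−60) = $8,237.51.
Over 57 months: Offer X costs 57 × $8,769.34 + $8,000.00 = $507,852.38; Offer Y costs 57 × $8,237.51 = $469,538.07.
Offer Y is cheaper by $507,852.38 − $469,538.07 = $38,314.31.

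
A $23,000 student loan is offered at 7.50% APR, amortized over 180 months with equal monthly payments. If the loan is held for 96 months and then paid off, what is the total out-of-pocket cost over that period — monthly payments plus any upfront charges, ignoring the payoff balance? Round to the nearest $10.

Monthly rate = 7.5%/12 = 0.0062500; payment = 23,000 × 0.0062500 / (1 − (1+0.0062500)^−180) = $213.21.
Total outlay = 96 × $213.21 = $20,468.16.

$20,470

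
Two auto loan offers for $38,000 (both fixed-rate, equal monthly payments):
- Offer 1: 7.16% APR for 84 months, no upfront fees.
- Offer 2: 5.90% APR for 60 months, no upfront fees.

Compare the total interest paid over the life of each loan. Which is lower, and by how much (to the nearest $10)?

Offer 1: monthly rate = 7.16%/12 = 0.0059667; payment = 38,000 × 0.0059667 / (1 − (1+0.0059667)^−84) = $576.50.
Total interest on Offer 1 = 84 × $576.50 − $38,000 = $10,426.00.
Offer 2: at 5.90% the monthly rate is 0.0049167, so the payment is 38,000 × 0.0049167 / (1 − 1.0049167^−60) = $732.88.
Total interest on Offer 2 = 60 × $732.88 − $38,000 = $5,972.80.
Offer 2 is lower by $4,453.20.

Offer 2 by $4,450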